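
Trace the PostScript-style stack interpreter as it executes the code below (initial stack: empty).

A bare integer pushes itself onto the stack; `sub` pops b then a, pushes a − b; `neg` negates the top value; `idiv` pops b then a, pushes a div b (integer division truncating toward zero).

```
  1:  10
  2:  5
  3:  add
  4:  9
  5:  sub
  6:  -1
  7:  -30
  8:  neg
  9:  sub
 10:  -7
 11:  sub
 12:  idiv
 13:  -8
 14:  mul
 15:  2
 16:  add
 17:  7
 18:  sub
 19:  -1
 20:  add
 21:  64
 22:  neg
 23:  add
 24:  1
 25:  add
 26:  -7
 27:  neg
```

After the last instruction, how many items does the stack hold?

2

10   → 10
5    → 10 5
add  → 15
9    → 15 9
sub  → 6
-1   → 6 -1
-30  → 6 -1 -30
neg  → 6 -1 30
sub  → 6 -31
-7   → 6 -31 -7
sub  → 6 -24
idiv → 0
-8   → 0 -8
mul  → 0
2    → 0 2
add  → 2
7    → 2 7
sub  → -5
-1   → -5 -1
add  → -6
64   → -6 64
neg  → -6 -64
add  → -70
1    → -70 1
add  → -69
-7   → -69 -7
neg  → -69 7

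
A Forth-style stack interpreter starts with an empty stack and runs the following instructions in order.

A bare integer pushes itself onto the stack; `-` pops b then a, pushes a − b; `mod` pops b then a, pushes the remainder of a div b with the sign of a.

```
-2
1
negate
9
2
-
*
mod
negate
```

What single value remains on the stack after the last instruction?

-2     → [-2]
1      → [-2, 1]
negate → [-2, -1]
9      → [-2, -1, 9]
2      → [-2, -1, 9, 2]
-      → [-2, -1, 7]
*      → [-2, -7]
mod    → [-2]
negate → [2]

2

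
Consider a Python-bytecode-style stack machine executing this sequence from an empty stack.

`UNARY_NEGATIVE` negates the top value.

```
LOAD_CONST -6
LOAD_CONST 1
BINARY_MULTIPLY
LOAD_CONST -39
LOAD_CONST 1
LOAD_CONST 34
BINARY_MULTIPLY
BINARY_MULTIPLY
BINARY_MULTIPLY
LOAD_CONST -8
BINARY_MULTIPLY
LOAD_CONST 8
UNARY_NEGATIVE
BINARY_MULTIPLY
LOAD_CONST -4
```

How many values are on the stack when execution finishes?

LOAD_CONST -6   → -6
LOAD_CONST 1    → -6 1
BINARY_MULTIPLY → -6
LOAD_CONST -39  → -6 -39
LOAD_CONST 1    → -6 -39 1
LOAD_CONST 34   → -6 -39 1 34
BINARY_MULTIPLY → -6 -39 34
BINARY_MULTIPLY → -6 -1326
BINARY_MULTIPLY → 7956
LOAD_CONST -8   → 7956 -8
BINARY_MULTIPLY → -63648
LOAD_CONST 8    → -63648 8
UNARY_NEGATIVE  → -63648 -8
BINARY_MULTIPLY → 509184
LOAD_CONST -4   → 509184 -4

2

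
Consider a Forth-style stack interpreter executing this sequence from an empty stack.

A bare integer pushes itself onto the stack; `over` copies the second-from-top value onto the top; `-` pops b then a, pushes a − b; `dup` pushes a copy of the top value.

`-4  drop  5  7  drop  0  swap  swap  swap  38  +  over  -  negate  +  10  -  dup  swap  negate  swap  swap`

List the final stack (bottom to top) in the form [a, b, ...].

-4     -> -4
drop   -> (empty)
5      -> 5
7      -> 5 7
drop   -> 5
0      -> 5 0
swap   -> 0 5
swap   -> 5 0
swap   -> 0 5
38     -> 0 5 38
+      -> 0 43
over   -> 0 43 0
-      -> 0 43
negate -> 0 -43
+      -> -43
10     -> -43 10
-      -> -53
dup    -> -53 -53
swap   -> -53 -53
negate -> -53 53
swap   -> 53 -53
swap   -> -53 53

[-53, 53]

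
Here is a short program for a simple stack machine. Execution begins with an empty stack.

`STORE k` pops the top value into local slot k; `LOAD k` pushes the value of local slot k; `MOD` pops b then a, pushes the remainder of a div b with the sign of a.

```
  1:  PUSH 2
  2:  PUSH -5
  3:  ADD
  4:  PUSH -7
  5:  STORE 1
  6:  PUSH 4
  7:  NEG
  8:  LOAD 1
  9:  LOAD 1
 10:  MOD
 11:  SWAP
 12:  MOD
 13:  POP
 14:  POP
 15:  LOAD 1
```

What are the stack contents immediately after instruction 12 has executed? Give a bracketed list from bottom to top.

[-3, 0]

PUSH 2  -> [2]
PUSH -5 -> [2, -5]
ADD     -> [-3]
PUSH -7 -> [-3, -7]
STORE 1 -> [-3]
PUSH 4  -> [-3, 4]
NEG     -> [-3, -4]
LOAD 1  -> [-3, -4, -7]
LOAD 1  -> [-3, -4, -7, -7]
MOD     -> [-3, -4, 0]
SWAP    -> [-3, 0, -4]
MOD     -> [-3, 0]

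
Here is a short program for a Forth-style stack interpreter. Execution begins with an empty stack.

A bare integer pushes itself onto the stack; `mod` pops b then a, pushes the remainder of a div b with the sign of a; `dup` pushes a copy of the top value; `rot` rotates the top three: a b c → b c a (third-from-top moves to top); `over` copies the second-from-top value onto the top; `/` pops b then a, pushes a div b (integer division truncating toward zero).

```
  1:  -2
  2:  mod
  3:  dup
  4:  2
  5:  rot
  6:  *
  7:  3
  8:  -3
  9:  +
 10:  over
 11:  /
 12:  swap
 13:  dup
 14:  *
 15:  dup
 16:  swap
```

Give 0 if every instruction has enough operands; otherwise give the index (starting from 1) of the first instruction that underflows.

2

-2  [-2]
mod  — needs 2 operands, stack has 1 → underflow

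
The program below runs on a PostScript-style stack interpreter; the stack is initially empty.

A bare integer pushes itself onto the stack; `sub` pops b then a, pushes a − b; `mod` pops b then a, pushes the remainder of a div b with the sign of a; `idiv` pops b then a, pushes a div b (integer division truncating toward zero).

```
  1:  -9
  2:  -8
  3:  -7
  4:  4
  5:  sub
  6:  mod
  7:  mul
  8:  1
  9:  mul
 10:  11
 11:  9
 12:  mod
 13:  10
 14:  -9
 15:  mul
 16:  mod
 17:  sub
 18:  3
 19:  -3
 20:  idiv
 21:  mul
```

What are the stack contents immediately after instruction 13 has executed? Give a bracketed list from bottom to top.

[72, 2, 10]

-9  : -9
-8  : -9 -8
-7  : -9 -8 -7
4   : -9 -8 -7 4
sub : -9 -8 -11
mod : -9 -8
mul : 72
1   : 72 1
mul : 72
11  : 72 11
9   : 72 11 9
mod : 72 2
10  : 72 2 10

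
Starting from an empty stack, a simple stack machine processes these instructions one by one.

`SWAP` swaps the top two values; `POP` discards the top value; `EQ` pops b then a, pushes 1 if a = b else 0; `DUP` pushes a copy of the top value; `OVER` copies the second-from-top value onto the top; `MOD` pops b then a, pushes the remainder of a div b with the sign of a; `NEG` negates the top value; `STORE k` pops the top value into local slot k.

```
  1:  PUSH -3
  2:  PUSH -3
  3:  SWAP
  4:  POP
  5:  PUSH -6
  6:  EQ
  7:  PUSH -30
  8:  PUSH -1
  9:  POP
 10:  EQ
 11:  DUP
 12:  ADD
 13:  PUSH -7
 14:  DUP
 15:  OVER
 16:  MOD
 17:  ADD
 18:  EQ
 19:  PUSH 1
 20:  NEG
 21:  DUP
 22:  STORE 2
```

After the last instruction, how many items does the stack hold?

PUSH -3   [-3]
PUSH -3   [-3, -3]
SWAP      [-3, -3]
POP       [-3]
PUSH -6   [-3, -6]
EQ        [0]
PUSH -30  [0, -30]
PUSH -1   [0, -30, -1]
POP       [0, -30]
EQ        [0]
DUP       [0, 0]
ADD       [0]
PUSH -7   [0, -7]
DUP       [0, -7, -7]
OVER      [0, -7, -7, -7]
MOD       [0, -7, 0]
ADD       [0, -7]
EQ        [0]
PUSH 1    [0, 1]
NEG       [0, -1]
DUP       [0, -1, -1]
STORE 2   [0, -1]

2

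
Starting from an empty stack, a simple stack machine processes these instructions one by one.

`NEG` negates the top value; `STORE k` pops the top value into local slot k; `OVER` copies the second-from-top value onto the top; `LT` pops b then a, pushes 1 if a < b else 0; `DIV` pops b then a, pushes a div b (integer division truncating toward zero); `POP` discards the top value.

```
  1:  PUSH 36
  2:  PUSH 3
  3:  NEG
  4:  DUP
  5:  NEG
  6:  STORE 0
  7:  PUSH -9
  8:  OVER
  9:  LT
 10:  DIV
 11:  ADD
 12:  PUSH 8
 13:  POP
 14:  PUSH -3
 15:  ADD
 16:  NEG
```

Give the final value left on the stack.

-30

PUSH 36 -> [36]
PUSH 3  -> [36, 3]
NEG     -> [36, -3]
DUP     -> [36, -3, -3]
NEG     -> [36, -3, 3]
STORE 0 -> [36, -3]
PUSH -9 -> [36, -3, -9]
OVER    -> [36, -3, -9, -3]
LT      -> [36, -3, 1]
DIV     -> [36, -3]
ADD     -> [33]
PUSH 8  -> [33, 8]
POP     -> [33]
PUSH -3 -> [33, -3]
ADD     -> [30]
NEG     -> [-30]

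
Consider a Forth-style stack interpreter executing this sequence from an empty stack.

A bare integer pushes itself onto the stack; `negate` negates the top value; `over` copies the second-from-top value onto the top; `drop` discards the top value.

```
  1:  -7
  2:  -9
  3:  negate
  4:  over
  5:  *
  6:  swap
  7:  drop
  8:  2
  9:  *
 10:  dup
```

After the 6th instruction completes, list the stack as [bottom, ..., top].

-7     -> [-7]
-9     -> [-7, -9]
negate -> [-7, 9]
over   -> [-7, 9, -7]
*      -> [-7, -63]
swap   -> [-63, -7]

[-63, -7]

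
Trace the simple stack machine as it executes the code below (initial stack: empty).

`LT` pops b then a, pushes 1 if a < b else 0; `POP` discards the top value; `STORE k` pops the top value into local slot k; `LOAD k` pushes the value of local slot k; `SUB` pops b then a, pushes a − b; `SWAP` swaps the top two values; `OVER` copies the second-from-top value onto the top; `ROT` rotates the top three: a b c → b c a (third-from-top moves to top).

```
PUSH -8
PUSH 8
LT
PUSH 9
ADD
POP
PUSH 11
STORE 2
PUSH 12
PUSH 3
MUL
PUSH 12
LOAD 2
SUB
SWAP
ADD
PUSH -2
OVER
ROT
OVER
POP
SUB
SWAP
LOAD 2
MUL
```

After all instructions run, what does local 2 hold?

11

PUSH -8 → -8
PUSH 8  → -8 8
LT      → 1
PUSH 9  → 1 9
ADD     → 10
POP     → (empty)
PUSH 11 → 11
STORE 2 → (empty)
PUSH 12 → 12
PUSH 3  → 12 3
MUL     → 36
PUSH 12 → 36 12
LOAD 2  → 36 12 11
SUB     → 36 1
SWAP    → 1 36
ADD     → 37
PUSH -2 → 37 -2
OVER    → 37 -2 37
ROT     → -2 37 37
OVER    → -2 37 37 37
POP     → -2 37 37
SUB     → -2 0
SWAP    → 0 -2
LOAD 2  → 0 -2 11
MUL     → 0 -22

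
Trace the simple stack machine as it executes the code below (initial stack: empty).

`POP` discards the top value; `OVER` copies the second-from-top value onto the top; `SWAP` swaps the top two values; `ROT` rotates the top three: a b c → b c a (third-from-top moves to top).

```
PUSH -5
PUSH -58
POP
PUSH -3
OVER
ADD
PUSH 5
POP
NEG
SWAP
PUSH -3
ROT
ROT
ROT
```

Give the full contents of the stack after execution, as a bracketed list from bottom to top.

[8, -5, -3]

PUSH -5   [-5]
PUSH -58  [-5, -58]
POP       [-5]
PUSH -3   [-5, -3]
OVER      [-5, -3, -5]
ADD       [-5, -8]
PUSH 5    [-5, -8, 5]
POP       [-5, -8]
NEG       [-5, 8]
SWAP      [8, -5]
PUSH -3   [8, -5, -3]
ROT       [-5, -3, 8]
ROT       [-3, 8, -5]
ROT       [8, -5, -3]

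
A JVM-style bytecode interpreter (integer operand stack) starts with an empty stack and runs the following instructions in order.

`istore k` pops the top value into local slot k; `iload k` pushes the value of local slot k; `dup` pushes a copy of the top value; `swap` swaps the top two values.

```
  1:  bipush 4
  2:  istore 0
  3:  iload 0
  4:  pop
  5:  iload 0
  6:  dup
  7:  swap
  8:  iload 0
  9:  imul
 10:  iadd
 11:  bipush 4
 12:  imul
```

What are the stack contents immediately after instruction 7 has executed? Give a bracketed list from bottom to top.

[4, 4]

bipush 4 -> [4]
istore 0 -> []
iload 0  -> [4]
pop      -> []
iload 0  -> [4]
dup      -> [4, 4]
swap     -> [4, 4]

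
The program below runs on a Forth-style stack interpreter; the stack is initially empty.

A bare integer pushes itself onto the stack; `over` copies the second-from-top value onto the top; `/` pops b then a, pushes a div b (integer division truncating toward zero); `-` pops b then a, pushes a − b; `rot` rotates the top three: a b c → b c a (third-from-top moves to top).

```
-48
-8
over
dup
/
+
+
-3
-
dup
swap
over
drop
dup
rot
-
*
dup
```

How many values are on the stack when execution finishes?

2

-48  -> [-48]
-8   -> [-48, -8]
over -> [-48, -8, -48]
dup  -> [-48, -8, -48, -48]
/    -> [-48, -8, 1]
+    -> [-48, -7]
+    -> [-55]
-3   -> [-55, -3]
-    -> [-52]
dup  -> [-52, -52]
swap -> [-52, -52]
over -> [-52, -52, -52]
drop -> [-52, -52]
dup  -> [-52, -52, -52]
rot  -> [-52, -52, -52]
-    -> [-52, 0]
*    -> [0]
dup  -> [0, 0]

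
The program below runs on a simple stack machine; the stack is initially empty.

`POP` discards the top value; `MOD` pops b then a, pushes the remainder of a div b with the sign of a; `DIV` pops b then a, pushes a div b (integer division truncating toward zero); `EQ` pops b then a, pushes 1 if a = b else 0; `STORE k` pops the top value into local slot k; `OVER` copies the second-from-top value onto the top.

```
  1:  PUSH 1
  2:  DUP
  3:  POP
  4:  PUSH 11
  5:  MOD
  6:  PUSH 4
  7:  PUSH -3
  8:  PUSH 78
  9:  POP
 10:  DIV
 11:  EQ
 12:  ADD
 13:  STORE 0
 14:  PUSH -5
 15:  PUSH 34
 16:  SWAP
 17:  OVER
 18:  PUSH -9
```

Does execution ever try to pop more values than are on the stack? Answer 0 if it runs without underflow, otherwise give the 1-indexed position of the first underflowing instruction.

PUSH 1  -> 1
DUP     -> 1 1
POP     -> 1
PUSH 11 -> 1 11
MOD     -> 1
PUSH 4  -> 1 4
PUSH -3 -> 1 4 -3
PUSH 78 -> 1 4 -3 78
POP     -> 1 4 -3
DIV     -> 1 -1
EQ      -> 0
ADD  — needs 2 operands, stack has 1 → underflow

12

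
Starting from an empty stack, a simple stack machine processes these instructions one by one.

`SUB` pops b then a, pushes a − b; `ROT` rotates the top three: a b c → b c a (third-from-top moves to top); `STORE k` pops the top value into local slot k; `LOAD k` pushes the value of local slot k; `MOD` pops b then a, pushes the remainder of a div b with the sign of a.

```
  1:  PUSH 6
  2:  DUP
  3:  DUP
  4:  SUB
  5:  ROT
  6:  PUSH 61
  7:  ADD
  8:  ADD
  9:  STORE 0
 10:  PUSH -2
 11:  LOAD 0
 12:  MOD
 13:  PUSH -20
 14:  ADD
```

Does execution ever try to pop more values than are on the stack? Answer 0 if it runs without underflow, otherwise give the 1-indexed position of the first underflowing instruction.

PUSH 6  [6]
DUP     [6, 6]
DUP     [6, 6, 6]
SUB     [6, 0]
ROT  — needs 3 operands, stack has 2 → underflow

5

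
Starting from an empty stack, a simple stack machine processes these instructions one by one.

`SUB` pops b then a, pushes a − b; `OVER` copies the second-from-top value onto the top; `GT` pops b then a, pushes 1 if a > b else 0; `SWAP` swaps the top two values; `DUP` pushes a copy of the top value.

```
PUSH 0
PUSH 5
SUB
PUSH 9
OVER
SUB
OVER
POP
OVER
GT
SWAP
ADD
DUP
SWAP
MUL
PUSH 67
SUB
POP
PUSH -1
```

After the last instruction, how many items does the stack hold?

PUSH 0  → 0
PUSH 5  → 0 5
SUB     → -5
PUSH 9  → -5 9
OVER    → -5 9 -5
SUB     → -5 14
OVER    → -5 14 -5
POP     → -5 14
OVER    → -5 14 -5
GT      → -5 1
SWAP    → 1 -5
ADD     → -4
DUP     → -4 -4
SWAP    → -4 -4
MUL     → 16
PUSH 67 → 16 67
SUB     → -51
POP     → (empty)
PUSH -1 → -1

1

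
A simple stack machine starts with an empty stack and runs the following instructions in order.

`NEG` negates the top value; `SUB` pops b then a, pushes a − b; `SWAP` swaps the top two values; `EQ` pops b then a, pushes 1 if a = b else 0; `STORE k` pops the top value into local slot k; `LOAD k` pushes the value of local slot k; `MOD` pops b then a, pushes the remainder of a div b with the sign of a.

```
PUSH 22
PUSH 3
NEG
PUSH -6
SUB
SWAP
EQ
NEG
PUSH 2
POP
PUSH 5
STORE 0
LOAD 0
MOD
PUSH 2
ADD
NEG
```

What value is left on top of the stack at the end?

-2

PUSH 22 -> 22
PUSH 3  -> 22 3
NEG     -> 22 -3
PUSH -6 -> 22 -3 -6
SUB     -> 22 3
SWAP    -> 3 22
EQ      -> 0
NEG     -> 0
PUSH 2  -> 0 2
POP     -> 0
PUSH 5  -> 0 5
STORE 0 -> 0
LOAD 0  -> 0 5
MOD     -> 0
PUSH 2  -> 0 2
ADD     -> 2
NEG     -> -2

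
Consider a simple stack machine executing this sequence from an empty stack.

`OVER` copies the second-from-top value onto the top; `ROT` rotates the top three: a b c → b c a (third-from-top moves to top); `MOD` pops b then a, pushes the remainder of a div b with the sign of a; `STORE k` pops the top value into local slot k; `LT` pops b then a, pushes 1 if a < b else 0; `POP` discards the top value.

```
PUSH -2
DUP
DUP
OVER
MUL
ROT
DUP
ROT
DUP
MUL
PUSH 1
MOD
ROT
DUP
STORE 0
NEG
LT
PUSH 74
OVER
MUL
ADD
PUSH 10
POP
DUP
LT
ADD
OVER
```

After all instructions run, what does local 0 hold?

PUSH -2 : [-2]
DUP     : [-2, -2]
DUP     : [-2, -2, -2]
OVER    : [-2, -2, -2, -2]
MUL     : [-2, -2, 4]
ROT     : [-2, 4, -2]
DUP     : [-2, 4, -2, -2]
ROT     : [-2, -2, -2, 4]
DUP     : [-2, -2, -2, 4, 4]
MUL     : [-2, -2, -2, 16]
PUSH 1  : [-2, -2, -2, 16, 1]
MOD     : [-2, -2, -2, 0]
ROT     : [-2, -2, 0, -2]
DUP     : [-2, -2, 0, -2, -2]
STORE 0 : [-2, -2, 0, -2]
NEG     : [-2, -2, 0, 2]
LT      : [-2, -2, 1]
PUSH 74 : [-2, -2, 1, 74]
OVER    : [-2, -2, 1, 74, 1]
MUL     : [-2, -2, 1, 74]
ADD     : [-2, -2, 75]
PUSH 10 : [-2, -2, 75, 10]
POP     : [-2, -2, 75]
DUP     : [-2, -2, 75, 75]
LT      : [-2, -2, 0]
ADD     : [-2, -2]
OVER    : [-2, -2, -2]

-2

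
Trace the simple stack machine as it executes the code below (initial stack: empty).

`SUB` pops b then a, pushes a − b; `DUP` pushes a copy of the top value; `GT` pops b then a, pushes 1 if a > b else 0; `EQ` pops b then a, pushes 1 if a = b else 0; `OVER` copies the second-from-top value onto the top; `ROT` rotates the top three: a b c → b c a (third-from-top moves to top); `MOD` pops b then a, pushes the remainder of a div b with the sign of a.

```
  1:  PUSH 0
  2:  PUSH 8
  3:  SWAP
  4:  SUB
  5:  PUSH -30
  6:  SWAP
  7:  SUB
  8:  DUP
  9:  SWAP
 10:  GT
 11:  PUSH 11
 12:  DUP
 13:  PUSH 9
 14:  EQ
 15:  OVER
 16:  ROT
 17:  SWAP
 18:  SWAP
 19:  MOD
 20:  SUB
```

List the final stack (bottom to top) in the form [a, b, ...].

PUSH 0   -> 0
PUSH 8   -> 0 8
SWAP     -> 8 0
SUB      -> 8
PUSH -30 -> 8 -30
SWAP     -> -30 8
SUB      -> -38
DUP      -> -38 -38
SWAP     -> -38 -38
GT       -> 0
PUSH 11  -> 0 11
DUP      -> 0 11 11
PUSH 9   -> 0 11 11 9
EQ       -> 0 11 0
OVER     -> 0 11 0 11
ROT      -> 0 0 11 11
SWAP     -> 0 0 11 11
SWAP     -> 0 0 11 11
MOD      -> 0 0 0
SUB      -> 0 0

[0, 0]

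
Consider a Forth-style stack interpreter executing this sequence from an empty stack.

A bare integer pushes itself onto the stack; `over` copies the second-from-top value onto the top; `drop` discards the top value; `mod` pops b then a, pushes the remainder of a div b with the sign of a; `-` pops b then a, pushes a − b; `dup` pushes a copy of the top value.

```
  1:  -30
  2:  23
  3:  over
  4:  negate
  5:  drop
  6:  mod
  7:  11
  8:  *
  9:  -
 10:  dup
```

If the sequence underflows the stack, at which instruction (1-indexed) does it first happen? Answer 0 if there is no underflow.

-30     [-30]
23      [-30, 23]
over    [-30, 23, -30]
negate  [-30, 23, 30]
drop    [-30, 23]
mod     [-7]
11      [-7, 11]
*       [-77]
-  — needs 2 operands, stack has 1 → underflow

9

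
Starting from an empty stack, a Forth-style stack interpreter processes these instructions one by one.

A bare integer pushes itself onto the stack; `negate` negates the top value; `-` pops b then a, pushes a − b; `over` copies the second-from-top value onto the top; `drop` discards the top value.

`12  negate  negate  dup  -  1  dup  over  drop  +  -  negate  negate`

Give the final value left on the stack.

-2

12     : [12]
negate : [-12]
negate : [12]
dup    : [12, 12]
-      : [0]
1      : [0, 1]
dup    : [0, 1, 1]
over   : [0, 1, 1, 1]
drop   : [0, 1, 1]
+      : [0, 2]
-      : [-2]
negate : [2]
negate : [-2]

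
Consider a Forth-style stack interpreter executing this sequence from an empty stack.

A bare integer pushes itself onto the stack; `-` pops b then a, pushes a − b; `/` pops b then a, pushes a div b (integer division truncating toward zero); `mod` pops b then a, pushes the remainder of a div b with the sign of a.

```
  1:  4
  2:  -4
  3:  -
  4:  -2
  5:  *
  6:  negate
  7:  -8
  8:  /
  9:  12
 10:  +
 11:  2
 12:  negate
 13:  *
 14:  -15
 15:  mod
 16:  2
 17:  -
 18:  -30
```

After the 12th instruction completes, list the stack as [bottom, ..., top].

4      -> 4
-4     -> 4 -4
-      -> 8
-2     -> 8 -2
*      -> -16
negate -> 16
-8     -> 16 -8
/      -> -2
12     -> -2 12
+      -> 10
2      -> 10 2
negate -> 10 -2

[10, -2]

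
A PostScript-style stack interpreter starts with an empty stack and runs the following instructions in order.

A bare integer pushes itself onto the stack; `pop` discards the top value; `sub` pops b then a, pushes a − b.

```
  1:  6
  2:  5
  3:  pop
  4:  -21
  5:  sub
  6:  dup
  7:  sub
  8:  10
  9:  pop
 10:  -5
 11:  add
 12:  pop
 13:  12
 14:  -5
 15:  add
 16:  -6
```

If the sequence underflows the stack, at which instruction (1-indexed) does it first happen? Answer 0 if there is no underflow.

0

6    [6]
5    [6, 5]
pop  [6]
-21  [6, -21]
sub  [27]
dup  [27, 27]
sub  [0]
10   [0, 10]
pop  [0]
-5   [0, -5]
add  [-5]
pop  []
12   [12]
-5   [12, -5]
add  [7]
-6   [7, -6]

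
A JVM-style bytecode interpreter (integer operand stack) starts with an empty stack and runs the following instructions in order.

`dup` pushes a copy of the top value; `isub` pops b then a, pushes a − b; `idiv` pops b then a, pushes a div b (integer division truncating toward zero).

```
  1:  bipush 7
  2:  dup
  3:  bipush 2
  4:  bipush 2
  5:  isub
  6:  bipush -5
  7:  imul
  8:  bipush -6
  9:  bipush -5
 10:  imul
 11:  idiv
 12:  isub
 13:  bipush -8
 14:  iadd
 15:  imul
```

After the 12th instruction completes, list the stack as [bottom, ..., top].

[7, 7]

bipush 7  : [7]
dup       : [7, 7]
bipush 2  : [7, 7, 2]
bipush 2  : [7, 7, 2, 2]
isub      : [7, 7, 0]
bipush -5 : [7, 7, 0, -5]
imul      : [7, 7, 0]
bipush -6 : [7, 7, 0, -6]
bipush -5 : [7, 7, 0, -6, -5]
imul      : [7, 7, 0, 30]
idiv      : [7, 7, 0]
isub      : [7, 7]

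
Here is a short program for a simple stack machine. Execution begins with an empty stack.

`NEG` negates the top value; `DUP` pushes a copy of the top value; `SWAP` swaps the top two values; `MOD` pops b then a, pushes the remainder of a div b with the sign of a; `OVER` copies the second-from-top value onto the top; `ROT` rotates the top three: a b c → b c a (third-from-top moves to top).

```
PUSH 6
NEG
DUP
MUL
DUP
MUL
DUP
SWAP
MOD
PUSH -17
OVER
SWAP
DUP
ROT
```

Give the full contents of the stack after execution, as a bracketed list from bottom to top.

PUSH 6    [6]
NEG       [-6]
DUP       [-6, -6]
MUL       [36]
DUP       [36, 36]
MUL       [1296]
DUP       [1296, 1296]
SWAP      [1296, 1296]
MOD       [0]
PUSH -17  [0, -17]
OVER      [0, -17, 0]
SWAP      [0, 0, -17]
DUP       [0, 0, -17, -17]
ROT       [0, -17, -17, 0]

[0, -17, -17, 0]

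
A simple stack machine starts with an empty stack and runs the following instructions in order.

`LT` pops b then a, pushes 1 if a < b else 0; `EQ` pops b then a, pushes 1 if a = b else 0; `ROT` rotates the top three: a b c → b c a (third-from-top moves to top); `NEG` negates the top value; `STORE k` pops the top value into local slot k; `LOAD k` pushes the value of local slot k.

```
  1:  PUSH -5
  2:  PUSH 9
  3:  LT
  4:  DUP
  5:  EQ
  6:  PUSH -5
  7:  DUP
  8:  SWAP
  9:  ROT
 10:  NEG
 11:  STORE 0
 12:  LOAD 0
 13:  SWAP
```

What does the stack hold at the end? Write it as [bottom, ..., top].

PUSH -5 : -5
PUSH 9  : -5 9
LT      : 1
DUP     : 1 1
EQ      : 1
PUSH -5 : 1 -5
DUP     : 1 -5 -5
SWAP    : 1 -5 -5
ROT     : -5 -5 1
NEG     : -5 -5 -1
STORE 0 : -5 -5
LOAD 0  : -5 -5 -1
SWAP    : -5 -1 -5

[-5, -1, -5]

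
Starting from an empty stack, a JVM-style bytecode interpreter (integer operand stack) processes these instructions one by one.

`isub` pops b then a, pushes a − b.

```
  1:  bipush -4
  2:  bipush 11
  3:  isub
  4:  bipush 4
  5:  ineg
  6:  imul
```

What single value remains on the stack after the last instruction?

60

bipush -4 : -4
bipush 11 : -4 11
isub      : -15
bipush 4  : -15 4
ineg      : -15 -4
imul      : 60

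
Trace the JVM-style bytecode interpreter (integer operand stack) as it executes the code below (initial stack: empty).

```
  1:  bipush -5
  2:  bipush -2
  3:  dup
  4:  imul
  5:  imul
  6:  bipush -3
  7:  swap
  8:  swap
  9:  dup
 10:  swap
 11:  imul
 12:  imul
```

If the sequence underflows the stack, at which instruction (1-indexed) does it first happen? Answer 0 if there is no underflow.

0

bipush -5 -> [-5]
bipush -2 -> [-5, -2]
dup       -> [-5, -2, -2]
imul      -> [-5, 4]
imul      -> [-20]
bipush -3 -> [-20, -3]
swap      -> [-3, -20]
swap      -> [-20, -3]
dup       -> [-20, -3, -3]
swap      -> [-20, -3, -3]
imul      -> [-20, 9]
imul      -> [-180]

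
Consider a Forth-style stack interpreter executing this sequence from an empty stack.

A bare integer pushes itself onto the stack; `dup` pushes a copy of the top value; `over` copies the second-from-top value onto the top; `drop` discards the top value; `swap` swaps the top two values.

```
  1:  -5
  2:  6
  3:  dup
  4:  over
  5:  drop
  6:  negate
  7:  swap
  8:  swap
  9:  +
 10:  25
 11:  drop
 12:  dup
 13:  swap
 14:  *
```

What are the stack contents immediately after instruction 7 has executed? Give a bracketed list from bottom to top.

-5     : -5
6      : -5 6
dup    : -5 6 6
over   : -5 6 6 6
drop   : -5 6 6
negate : -5 6 -6
swap   : -5 -6 6

[-5, -6, 6]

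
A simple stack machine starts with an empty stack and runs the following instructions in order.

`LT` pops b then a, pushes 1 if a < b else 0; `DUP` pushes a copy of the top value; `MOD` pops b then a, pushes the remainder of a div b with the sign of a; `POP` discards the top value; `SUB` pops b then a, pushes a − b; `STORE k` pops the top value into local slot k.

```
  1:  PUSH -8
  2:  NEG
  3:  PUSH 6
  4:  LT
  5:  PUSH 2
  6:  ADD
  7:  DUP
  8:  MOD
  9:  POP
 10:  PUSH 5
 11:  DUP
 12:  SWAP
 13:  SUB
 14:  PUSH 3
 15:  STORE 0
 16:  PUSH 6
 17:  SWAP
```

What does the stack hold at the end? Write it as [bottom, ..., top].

[6, 0]

PUSH -8 -> -8
NEG     -> 8
PUSH 6  -> 8 6
LT      -> 0
PUSH 2  -> 0 2
ADD     -> 2
DUP     -> 2 2
MOD     -> 0
POP     -> (empty)
PUSH 5  -> 5
DUP     -> 5 5
SWAP    -> 5 5
SUB     -> 0
PUSH 3  -> 0 3
STORE 0 -> 0
PUSH 6  -> 0 6
SWAP    -> 6 0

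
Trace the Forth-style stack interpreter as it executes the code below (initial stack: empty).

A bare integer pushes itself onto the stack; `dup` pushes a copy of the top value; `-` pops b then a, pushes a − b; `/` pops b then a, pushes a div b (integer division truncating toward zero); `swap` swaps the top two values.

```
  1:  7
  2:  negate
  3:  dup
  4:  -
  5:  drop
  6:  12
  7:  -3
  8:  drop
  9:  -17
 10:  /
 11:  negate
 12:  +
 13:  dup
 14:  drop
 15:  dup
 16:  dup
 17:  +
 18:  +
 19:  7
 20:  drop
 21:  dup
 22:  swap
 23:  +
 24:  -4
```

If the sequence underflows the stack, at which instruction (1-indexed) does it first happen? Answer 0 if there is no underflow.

12

7       7
negate  -7
dup     -7 -7
-       0
drop    (empty)
12      12
-3      12 -3
drop    12
-17     12 -17
/       0
negate  0
+  — needs 2 operands, stack has 1 → underflow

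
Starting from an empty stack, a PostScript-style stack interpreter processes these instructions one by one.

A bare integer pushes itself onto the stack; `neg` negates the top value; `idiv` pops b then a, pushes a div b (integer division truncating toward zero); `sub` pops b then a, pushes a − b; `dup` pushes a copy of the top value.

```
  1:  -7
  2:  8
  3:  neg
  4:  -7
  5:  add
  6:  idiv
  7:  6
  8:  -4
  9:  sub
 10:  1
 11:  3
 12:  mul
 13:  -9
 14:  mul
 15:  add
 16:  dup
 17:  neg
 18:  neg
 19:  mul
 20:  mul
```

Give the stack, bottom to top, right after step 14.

[0, 10, -27]

-7   : -7
8    : -7 8
neg  : -7 -8
-7   : -7 -8 -7
add  : -7 -15
idiv : 0
6    : 0 6
-4   : 0 6 -4
sub  : 0 10
1    : 0 10 1
3    : 0 10 1 3
mul  : 0 10 3
-9   : 0 10 3 -9
mul  : 0 10 -27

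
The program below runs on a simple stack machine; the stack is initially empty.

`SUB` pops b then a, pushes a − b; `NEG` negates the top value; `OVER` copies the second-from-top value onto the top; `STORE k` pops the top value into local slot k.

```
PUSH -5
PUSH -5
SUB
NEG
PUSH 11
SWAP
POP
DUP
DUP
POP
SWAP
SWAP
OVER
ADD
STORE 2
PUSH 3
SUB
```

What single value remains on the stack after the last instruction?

8

PUSH -5 -> [-5]
PUSH -5 -> [-5, -5]
SUB     -> [0]
NEG     -> [0]
PUSH 11 -> [0, 11]
SWAP    -> [11, 0]
POP     -> [11]
DUP     -> [11, 11]
DUP     -> [11, 11, 11]
POP     -> [11, 11]
SWAP    -> [11, 11]
SWAP    -> [11, 11]
OVER    -> [11, 11, 11]
ADD     -> [11, 22]
STORE 2 -> [11]
PUSH 3  -> [11, 3]
SUB     -> [8]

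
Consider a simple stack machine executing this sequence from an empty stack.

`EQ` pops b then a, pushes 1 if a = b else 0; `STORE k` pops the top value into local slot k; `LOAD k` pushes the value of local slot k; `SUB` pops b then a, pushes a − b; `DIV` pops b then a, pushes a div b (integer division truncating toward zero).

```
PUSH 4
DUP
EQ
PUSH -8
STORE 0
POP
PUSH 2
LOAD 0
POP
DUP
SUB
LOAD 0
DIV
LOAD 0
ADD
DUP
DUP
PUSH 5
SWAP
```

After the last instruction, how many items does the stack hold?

PUSH 4  : 4
DUP     : 4 4
EQ      : 1
PUSH -8 : 1 -8
STORE 0 : 1
POP     : (empty)
PUSH 2  : 2
LOAD 0  : 2 -8
POP     : 2
DUP     : 2 2
SUB     : 0
LOAD 0  : 0 -8
DIV     : 0
LOAD 0  : 0 -8
ADD     : -8
DUP     : -8 -8
DUP     : -8 -8 -8
PUSH 5  : -8 -8 -8 5
SWAP    : -8 -8 5 -8

4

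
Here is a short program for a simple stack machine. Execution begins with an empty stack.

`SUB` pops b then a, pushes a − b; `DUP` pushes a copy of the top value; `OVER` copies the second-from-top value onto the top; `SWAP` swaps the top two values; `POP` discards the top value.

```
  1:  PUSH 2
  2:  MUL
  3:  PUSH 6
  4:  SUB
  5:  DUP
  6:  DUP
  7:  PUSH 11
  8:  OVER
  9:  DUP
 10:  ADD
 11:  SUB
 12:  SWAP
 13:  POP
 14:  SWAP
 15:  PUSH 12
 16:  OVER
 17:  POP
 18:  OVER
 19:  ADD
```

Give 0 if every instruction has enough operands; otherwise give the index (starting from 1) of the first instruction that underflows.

PUSH 2 -> [2]
MUL  — needs 2 operands, stack has 1 → underflow

2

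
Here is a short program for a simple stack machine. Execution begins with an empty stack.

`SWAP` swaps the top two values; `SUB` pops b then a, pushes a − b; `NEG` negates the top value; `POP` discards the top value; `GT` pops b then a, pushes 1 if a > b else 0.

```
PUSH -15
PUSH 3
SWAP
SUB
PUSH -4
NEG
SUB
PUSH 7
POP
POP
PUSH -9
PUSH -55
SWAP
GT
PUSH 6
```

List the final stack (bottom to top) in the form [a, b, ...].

PUSH -15 : [-15]
PUSH 3   : [-15, 3]
SWAP     : [3, -15]
SUB      : [18]
PUSH -4  : [18, -4]
NEG      : [18, 4]
SUB      : [14]
PUSH 7   : [14, 7]
POP      : [14]
POP      : []
PUSH -9  : [-9]
PUSH -55 : [-9, -55]
SWAP     : [-55, -9]
GT       : [0]
PUSH 6   : [0, 6]

[0, 6]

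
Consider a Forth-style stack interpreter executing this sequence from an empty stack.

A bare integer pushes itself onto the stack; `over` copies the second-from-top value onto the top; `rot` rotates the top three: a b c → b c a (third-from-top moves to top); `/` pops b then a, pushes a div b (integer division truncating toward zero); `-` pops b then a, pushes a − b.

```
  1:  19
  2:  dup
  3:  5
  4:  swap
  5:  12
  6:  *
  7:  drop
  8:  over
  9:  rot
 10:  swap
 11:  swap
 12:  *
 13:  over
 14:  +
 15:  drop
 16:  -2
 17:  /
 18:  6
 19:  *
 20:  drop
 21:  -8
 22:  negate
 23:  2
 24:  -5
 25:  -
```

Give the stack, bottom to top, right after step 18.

19   : 19
dup  : 19 19
5    : 19 19 5
swap : 19 5 19
12   : 19 5 19 12
*    : 19 5 228
drop : 19 5
over : 19 5 19
rot  : 5 19 19
swap : 5 19 19
swap : 5 19 19
*    : 5 361
over : 5 361 5
+    : 5 366
drop : 5
-2   : 5 -2
/    : -2
6    : -2 6

[-2, 6]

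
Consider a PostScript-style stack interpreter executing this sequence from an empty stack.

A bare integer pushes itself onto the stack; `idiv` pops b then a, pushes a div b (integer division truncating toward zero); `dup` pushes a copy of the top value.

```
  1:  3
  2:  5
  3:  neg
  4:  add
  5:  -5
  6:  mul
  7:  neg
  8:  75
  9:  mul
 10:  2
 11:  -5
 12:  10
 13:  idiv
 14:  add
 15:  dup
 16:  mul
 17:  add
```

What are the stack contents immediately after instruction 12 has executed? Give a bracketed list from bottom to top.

[-750, 2, -5, 10]

3   → [3]
5   → [3, 5]
neg → [3, -5]
add → [-2]
-5  → [-2, -5]
mul → [10]
neg → [-10]
75  → [-10, 75]
mul → [-750]
2   → [-750, 2]
-5  → [-750, 2, -5]
10  → [-750, 2, -5, 10]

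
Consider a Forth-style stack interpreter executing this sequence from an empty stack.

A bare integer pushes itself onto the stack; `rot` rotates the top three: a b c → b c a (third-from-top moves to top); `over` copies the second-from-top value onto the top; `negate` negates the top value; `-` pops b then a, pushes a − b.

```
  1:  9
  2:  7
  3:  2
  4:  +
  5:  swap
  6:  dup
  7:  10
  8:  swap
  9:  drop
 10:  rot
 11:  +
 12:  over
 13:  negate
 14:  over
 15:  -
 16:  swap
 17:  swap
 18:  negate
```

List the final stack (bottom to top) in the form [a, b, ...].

[9, 19, 28]

9      -> [9]
7      -> [9, 7]
2      -> [9, 7, 2]
+      -> [9, 9]
swap   -> [9, 9]
dup    -> [9, 9, 9]
10     -> [9, 9, 9, 10]
swap   -> [9, 9, 10, 9]
drop   -> [9, 9, 10]
rot    -> [9, 10, 9]
+      -> [9, 19]
over   -> [9, 19, 9]
negate -> [9, 19, -9]
over   -> [9, 19, -9, 19]
-      -> [9, 19, -28]
swap   -> [9, -28, 19]
swap   -> [9, 19, -28]
negate -> [9, 19, 28]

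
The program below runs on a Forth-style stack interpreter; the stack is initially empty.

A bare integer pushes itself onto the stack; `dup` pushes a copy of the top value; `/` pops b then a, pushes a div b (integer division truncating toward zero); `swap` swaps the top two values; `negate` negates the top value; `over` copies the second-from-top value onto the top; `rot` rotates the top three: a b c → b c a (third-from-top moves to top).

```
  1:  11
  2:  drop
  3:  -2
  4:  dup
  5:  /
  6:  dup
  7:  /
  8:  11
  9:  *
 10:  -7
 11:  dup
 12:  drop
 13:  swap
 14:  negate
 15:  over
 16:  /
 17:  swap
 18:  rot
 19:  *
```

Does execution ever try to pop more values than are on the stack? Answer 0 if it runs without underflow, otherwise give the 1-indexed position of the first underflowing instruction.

18

11      [11]
drop    []
-2      [-2]
dup     [-2, -2]
/       [1]
dup     [1, 1]
/       [1]
11      [1, 11]
*       [11]
-7      [11, -7]
dup     [11, -7, -7]
drop    [11, -7]
swap    [-7, 11]
negate  [-7, -11]
over    [-7, -11, -7]
/       [-7, 1]
swap    [1, -7]
rot  — needs 3 operands, stack has 2 → underflow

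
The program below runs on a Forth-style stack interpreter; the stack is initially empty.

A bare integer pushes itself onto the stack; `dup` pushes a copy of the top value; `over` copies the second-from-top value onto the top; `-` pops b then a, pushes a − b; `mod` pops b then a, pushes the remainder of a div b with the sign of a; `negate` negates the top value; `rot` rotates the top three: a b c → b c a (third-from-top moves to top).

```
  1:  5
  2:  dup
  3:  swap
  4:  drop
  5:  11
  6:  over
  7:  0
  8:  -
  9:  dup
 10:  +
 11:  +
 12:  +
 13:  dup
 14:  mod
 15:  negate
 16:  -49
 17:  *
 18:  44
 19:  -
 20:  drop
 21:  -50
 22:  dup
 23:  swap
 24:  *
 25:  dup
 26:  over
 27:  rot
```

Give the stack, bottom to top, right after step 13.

5     5
dup   5 5
swap  5 5
drop  5
11    5 11
over  5 11 5
0     5 11 5 0
-     5 11 5
dup   5 11 5 5
+     5 11 10
+     5 21
+     26
dup   26 26

[26, 26]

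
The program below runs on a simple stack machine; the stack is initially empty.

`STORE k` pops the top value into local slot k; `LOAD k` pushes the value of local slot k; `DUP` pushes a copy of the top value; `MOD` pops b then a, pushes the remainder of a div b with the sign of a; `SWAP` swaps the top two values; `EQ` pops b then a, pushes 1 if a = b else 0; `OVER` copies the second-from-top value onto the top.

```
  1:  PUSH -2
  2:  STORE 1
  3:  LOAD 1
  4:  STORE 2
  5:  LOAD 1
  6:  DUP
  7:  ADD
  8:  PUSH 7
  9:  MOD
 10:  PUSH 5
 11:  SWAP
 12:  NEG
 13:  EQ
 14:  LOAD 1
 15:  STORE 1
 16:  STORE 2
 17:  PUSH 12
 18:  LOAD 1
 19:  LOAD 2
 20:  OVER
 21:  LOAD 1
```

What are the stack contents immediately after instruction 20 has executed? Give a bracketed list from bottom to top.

[12, -2, 0, -2]

PUSH -2 → -2
STORE 1 → (empty)
LOAD 1  → -2
STORE 2 → (empty)
LOAD 1  → -2
DUP     → -2 -2
ADD     → -4
PUSH 7  → -4 7
MOD     → -4
PUSH 5  → -4 5
SWAP    → 5 -4
NEG     → 5 4
EQ      → 0
LOAD 1  → 0 -2
STORE 1 → 0
STORE 2 → (empty)
PUSH 12 → 12
LOAD 1  → 12 -2
LOAD 2  → 12 -2 0
OVER    → 12 -2 0 -2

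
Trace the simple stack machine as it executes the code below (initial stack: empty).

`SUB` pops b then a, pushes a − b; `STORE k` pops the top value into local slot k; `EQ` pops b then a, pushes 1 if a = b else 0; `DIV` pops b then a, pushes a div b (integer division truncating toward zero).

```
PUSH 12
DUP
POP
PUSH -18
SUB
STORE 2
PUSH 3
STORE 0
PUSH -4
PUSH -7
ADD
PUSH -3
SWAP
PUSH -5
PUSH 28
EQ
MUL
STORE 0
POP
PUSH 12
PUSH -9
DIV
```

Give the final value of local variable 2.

PUSH 12  -> 12
DUP      -> 12 12
POP      -> 12
PUSH -18 -> 12 -18
SUB      -> 30
STORE 2  -> (empty)
PUSH 3   -> 3
STORE 0  -> (empty)
PUSH -4  -> -4
PUSH -7  -> -4 -7
ADD      -> -11
PUSH -3  -> -11 -3
SWAP     -> -3 -11
PUSH -5  -> -3 -11 -5
PUSH 28  -> -3 -11 -5 28
EQ       -> -3 -11 0
MUL      -> -3 0
STORE 0  -> -3
POP      -> (empty)
PUSH 12  -> 12
PUSH -9  -> 12 -9
DIV      -> -1

30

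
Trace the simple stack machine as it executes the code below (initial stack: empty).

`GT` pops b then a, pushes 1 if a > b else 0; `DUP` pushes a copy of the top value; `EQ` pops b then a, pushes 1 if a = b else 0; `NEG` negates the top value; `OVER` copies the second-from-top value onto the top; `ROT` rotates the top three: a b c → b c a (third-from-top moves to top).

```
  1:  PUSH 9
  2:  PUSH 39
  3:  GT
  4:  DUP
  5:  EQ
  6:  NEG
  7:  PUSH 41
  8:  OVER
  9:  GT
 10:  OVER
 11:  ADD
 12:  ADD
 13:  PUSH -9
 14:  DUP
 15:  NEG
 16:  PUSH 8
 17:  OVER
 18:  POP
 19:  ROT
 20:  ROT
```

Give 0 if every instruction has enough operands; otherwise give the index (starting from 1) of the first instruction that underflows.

PUSH 9   9
PUSH 39  9 39
GT       0
DUP      0 0
EQ       1
NEG      -1
PUSH 41  -1 41
OVER     -1 41 -1
GT       -1 1
OVER     -1 1 -1
ADD      -1 0
ADD      -1
PUSH -9  -1 -9
DUP      -1 -9 -9
NEG      -1 -9 9
PUSH 8   -1 -9 9 8
OVER     -1 -9 9 8 9
POP      -1 -9 9 8
ROT      -1 9 8 -9
ROT      -1 8 -9 9

0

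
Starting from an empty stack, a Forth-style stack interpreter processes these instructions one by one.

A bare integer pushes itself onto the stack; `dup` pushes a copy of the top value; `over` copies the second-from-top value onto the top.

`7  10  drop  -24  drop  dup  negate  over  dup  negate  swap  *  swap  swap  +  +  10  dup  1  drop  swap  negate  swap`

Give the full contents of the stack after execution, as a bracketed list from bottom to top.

[-49, -10, 10]

7      → 7
10     → 7 10
drop   → 7
-24    → 7 -24
drop   → 7
dup    → 7 7
negate → 7 -7
over   → 7 -7 7
dup    → 7 -7 7 7
negate → 7 -7 7 -7
swap   → 7 -7 -7 7
*      → 7 -7 -49
swap   → 7 -49 -7
swap   → 7 -7 -49
+      → 7 -56
+      → -49
10     → -49 10
dup    → -49 10 10
1      → -49 10 10 1
drop   → -49 10 10
swap   → -49 10 10
negate → -49 10 -10
swap   → -49 -10 10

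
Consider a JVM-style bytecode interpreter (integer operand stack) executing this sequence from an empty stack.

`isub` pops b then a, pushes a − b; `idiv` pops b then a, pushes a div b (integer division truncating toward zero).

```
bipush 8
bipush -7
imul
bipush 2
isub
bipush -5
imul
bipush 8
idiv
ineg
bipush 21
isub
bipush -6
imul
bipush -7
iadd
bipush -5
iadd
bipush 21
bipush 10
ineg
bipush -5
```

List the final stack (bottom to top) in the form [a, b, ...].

[330, 21, -10, -5]

bipush 8  → [8]
bipush -7 → [8, -7]
imul      → [-56]
bipush 2  → [-56, 2]
isub      → [-58]
bipush -5 → [-58, -5]
imul      → [290]
bipush 8  → [290, 8]
idiv      → [36]
ineg      → [-36]
bipush 21 → [-36, 21]
isub      → [-57]
bipush -6 → [-57, -6]
imul      → [342]
bipush -7 → [342, -7]
iadd      → [335]
bipush -5 → [335, -5]
iadd      → [330]
bipush 21 → [330, 21]
bipush 10 → [330, 21, 10]
ineg      → [330, 21, -10]
bipush -5 → [330, 21, -10, -5]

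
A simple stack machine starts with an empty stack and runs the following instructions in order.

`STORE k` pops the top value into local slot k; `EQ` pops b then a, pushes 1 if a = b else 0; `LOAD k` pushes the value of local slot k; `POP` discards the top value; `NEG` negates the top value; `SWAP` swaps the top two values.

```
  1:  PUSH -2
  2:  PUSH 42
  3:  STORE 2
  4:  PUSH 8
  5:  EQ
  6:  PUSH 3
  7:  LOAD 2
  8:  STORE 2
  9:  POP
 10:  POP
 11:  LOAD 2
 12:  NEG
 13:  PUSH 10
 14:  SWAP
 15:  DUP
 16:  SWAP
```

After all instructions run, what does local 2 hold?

42

PUSH -2 → -2
PUSH 42 → -2 42
STORE 2 → -2
PUSH 8  → -2 8
EQ      → 0
PUSH 3  → 0 3
LOAD 2  → 0 3 42
STORE 2 → 0 3
POP     → 0
POP     → (empty)
LOAD 2  → 42
NEG     → -42
PUSH 10 → -42 10
SWAP    → 10 -42
DUP     → 10 -42 -42
SWAP    → 10 -42 -42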